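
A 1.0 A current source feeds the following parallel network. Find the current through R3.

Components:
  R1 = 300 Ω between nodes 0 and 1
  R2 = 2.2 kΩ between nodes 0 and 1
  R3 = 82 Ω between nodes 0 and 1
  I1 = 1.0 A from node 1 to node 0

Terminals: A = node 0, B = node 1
All resistors sit directly between nodes 0 and 1, so they are in parallel and share one voltage V; the full source current 1 A splits among them.
1/R_par = 1/300 + 1/2200 + 1/82 = 0.01598 S  =>  R_par = 62.57 Ω
V = I × R_par = 1 × 62.57 = 62.57 V
I_R3 = V/R3 = 62.57/82 = 0.763 A

Final answer: 0.763 A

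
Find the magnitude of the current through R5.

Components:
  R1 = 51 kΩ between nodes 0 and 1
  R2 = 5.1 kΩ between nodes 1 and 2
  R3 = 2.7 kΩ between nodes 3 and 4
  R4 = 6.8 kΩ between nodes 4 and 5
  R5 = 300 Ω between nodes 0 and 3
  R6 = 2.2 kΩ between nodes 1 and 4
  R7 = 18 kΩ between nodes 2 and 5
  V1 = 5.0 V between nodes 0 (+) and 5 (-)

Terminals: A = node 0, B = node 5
Nodal analysis, taking node 5 as the 0 V reference.
Source V1 fixes V_0 = 5 V.
KCL at each unknown node (sum of currents leaving = 0; resistances in Ω):
  Node 1: (V_1 - 5)/51000 + (V_1 - V_2)/5100 + (V_1 - V_4)/2200 = 0
  Node 2: (V_2 - V_1)/5100 + (V_2 - 0)/18000 = 0
  Node 3: (V_3 - V_4)/2700 + (V_3 - 5)/300 = 0
  Node 4: (V_4 - V_3)/2700 + (V_4 - 0)/6800 + (V_4 - V_1)/2200 = 0
Collecting terms (coefficients in siemens):
  0.0006702·V_1 - 0.0001961·V_2 - 0.0004545·V_4 = 0.00009804
  0.0002516·V_2 - 0.0001961·V_1 = 0
  0.003704·V_3 - 0.0003704·V_4 = 0.01667
  0.000972·V_4 - 0.0004545·V_1 - 0.0003704·V_3 = 0
Solving these 4 simultaneous equations (Gaussian elimination) gives:
  V_1 = 3.064 V, V_2 = 2.388 V, V_3 = 4.827 V, V_4 = 3.272 V
I_R5 = (V_0 - V_3)/R5 = (5 - 4.827)/300 = 0.0005759 A
|I_R5| = 0.0005759 A

Final answer: |I_R5| = 0.0005759 A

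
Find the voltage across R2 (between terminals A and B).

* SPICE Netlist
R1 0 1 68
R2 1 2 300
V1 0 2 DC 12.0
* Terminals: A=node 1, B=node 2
R1 and R2 are in series across V1 (node 0 → node 1 → node 2), and the output A–B is taken across R2, so this is a voltage divider.
Series current: I = V1/(R1 + R2) = 12/(68 + 300) = 12/368 = 0.03261 A
V_R2 = I × R2 = V1 × R2/(R1 + R2) = 12 × 300/368 = 9.783 V

Final answer: 9.783 V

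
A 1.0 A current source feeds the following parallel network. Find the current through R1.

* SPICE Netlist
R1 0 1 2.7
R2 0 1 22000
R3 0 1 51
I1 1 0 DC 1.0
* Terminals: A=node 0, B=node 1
All resistors sit directly between nodes 0 and 1, so they are in parallel and share one voltage V; the full source current 1 A splits among them.
1/R_par = 1/2.7 + 1/22000 + 1/51 = 0.39 S  =>  R_par = 2.564 Ω
V = I × R_par = 1 × 2.564 = 2.564 V
I_R1 = V/R1 = 2.564/2.7 = 0.9496 A

Final answer: 0.9496 A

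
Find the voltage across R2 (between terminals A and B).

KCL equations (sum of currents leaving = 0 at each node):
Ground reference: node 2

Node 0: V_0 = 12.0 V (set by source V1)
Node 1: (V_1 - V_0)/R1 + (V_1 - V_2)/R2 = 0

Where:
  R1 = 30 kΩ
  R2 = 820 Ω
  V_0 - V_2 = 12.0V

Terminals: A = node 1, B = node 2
R1 and R2 are in series across V1 (node 0 → node 1 → node 2), and the output A–B is taken across R2, so this is a voltage divider.
Series current: I = V1/(R1 + R2) = 12/(30000 + 820) = 12/30820 = 0.0003894 A
V_R2 = I × R2 = V1 × R2/(R1 + R2) = 12 × 820/30820 = 0.3193 V

Final answer: 0.3193 V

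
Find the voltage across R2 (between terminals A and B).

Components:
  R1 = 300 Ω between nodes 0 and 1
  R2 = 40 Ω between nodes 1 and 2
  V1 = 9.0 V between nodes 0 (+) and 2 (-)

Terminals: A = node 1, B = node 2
R1 and R2 are in series across V1 (node 0 → node 1 → node 2), and the output A–B is taken across R2, so this is a voltage divider.
Series current: I = V1/(R1 + R2) = 9/(300 + 40) = 9/340 = 0.02647 A
V_R2 = I × R2 = V1 × R2/(R1 + R2) = 9 × 40/340 = 1.059 V

Final answer: 1.059 V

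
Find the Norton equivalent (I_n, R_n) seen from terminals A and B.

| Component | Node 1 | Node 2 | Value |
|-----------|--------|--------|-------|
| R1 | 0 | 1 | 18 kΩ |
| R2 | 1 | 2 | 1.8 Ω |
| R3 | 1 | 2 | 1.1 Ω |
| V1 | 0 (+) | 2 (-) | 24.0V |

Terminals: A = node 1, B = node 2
Find the Thévenin equivalent first; then I_n = V_th/R_th and R_n = R_th.
Step 1 — V_th is the open-circuit voltage V_A - V_B (nothing connected across the terminals).
Nodal analysis, taking node 2 as the 0 V reference.
Source V1 fixes V_0 = 24 V.
KCL at each unknown node (sum of currents leaving = 0; resistances in Ω):
  Node 1: (V_1 - 24)/18000 + (V_1 - 0)/1.8 + (V_1 - 0)/1.1 = 0
Collecting terms: 1.465 × V_1 = 0.001333  =>  V_1 = 0.0009103 V
V_th = V_1 - V_2 = 0.0009103 - 0 = 0.0009103 V
Step 2 — R_th: zero the source — replace V1 by a short circuit (node 2 merges into node 0) — and find the resistance seen between A (node 1) and B (node 0).
Reduce the network between node 1 (A) and node 0 (B) by series/parallel combination:
  Rp1 = R1 ‖ R2 ‖ R3 (parallel, all between nodes 0 and 1) = 1/(1/18000 + 1/1.8 + 1/1.1) = 0.6827 Ω
R_th = 0.6827 Ω
I_n = V_th/R_th = 0.0009103/0.6827 = 0.001333 A, and R_n = R_th = 0.6827 Ω

Final answer: I_n = 0.001333 A, R_n = 0.6827 Ω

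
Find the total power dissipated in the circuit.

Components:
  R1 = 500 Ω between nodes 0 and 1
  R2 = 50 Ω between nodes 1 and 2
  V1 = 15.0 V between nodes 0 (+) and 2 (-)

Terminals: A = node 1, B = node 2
Nodal analysis, taking node 2 as the 0 V reference.
Source V1 fixes V_0 = 15 V.
KCL at each unknown node (sum of currents leaving = 0; resistances in Ω):
  Node 1: (V_1 - 15)/500 + (V_1 - 0)/50 = 0
Collecting terms: 0.022 × V_1 = 0.03  =>  V_1 = 1.364 V
Power in each resistor, P = (ΔV)²/R:
  P_R1 = (15 - 1.364)²/500 = 0.3719 W
  P_R2 = (1.364 - 0)²/50 = 0.03719 W
P_total = P_R1 + P_R2 = 0.4091 W

Final answer: 0.4091 W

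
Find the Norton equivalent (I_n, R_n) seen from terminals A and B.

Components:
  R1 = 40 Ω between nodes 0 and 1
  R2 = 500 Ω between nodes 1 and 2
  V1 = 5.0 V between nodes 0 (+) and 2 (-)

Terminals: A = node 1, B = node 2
Find the Thévenin equivalent first; then I_n = V_th/R_th and R_n = R_th.
Step 1 — V_th is the open-circuit voltage V_A - V_B (nothing connected across the terminals).
Nodal analysis, taking node 2 as the 0 V reference.
Source V1 fixes V_0 = 5 V.
KCL at each unknown node (sum of currents leaving = 0; resistances in Ω):
  Node 1: (V_1 - 5)/40 + (V_1 - 0)/500 = 0
Collecting terms: 0.027 × V_1 = 0.125  =>  V_1 = 4.63 V
V_th = V_1 - V_2 = 4.63 - 0 = 4.63 V
Step 2 — R_th: zero the source — replace V1 by a short circuit (node 2 merges into node 0) — and find the resistance seen between A (node 1) and B (node 0).
Reduce the network between node 1 (A) and node 0 (B) by series/parallel combination:
  Rp1 = R1 ‖ R2 (parallel, both between nodes 0 and 1) = 1/(1/40 + 1/500) = 37.04 Ω
R_th = 37.04 Ω
I_n = V_th/R_th = 4.63/37.04 = 0.125 A, and R_n = R_th = 37.04 Ω

Final answer: I_n = 0.125 A, R_n = 37.04 Ω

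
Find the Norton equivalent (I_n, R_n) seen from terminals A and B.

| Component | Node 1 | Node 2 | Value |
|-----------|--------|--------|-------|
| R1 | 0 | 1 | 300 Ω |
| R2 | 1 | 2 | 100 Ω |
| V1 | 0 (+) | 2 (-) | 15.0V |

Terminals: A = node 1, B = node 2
Find the Thévenin equivalent first; then I_n = V_th/R_th and R_n = R_th.
Step 1 — V_th is the open-circuit voltage V_A - V_B (nothing connected across the terminals).
Nodal analysis, taking node 2 as the 0 V reference.
Source V1 fixes V_0 = 15 V.
KCL at each unknown node (sum of currents leaving = 0; resistances in Ω):
  Node 1: (V_1 - 15)/300 + (V_1 - 0)/100 = 0
Collecting terms: 0.01333 × V_1 = 0.05  =>  V_1 = 3.75 V
V_th = V_1 - V_2 = 3.75 - 0 = 3.75 V
Step 2 — R_th: zero the source — replace V1 by a short circuit (node 2 merges into node 0) — and find the resistance seen between A (node 1) and B (node 0).
Reduce the network between node 1 (A) and node 0 (B) by series/parallel combination:
  Rp1 = R1 ‖ R2 (parallel, both between nodes 0 and 1) = 1/(1/300 + 1/100) = 75 Ω
R_th = 75 Ω
I_n = V_th/R_th = 3.75/75 = 0.05 A, and R_n = R_th = 75 Ω

Final answer: I_n = 0.05 A, R_n = 75 Ω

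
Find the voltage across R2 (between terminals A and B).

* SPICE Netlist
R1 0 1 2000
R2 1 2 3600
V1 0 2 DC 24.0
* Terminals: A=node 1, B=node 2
R1 and R2 are in series across V1 (node 0 → node 1 → node 2), and the output A–B is taken across R2, so this is a voltage divider.
Series current: I = V1/(R1 + R2) = 24/(2000 + 3600) = 24/5600 = 0.004286 A
V_R2 = I × R2 = V1 × R2/(R1 + R2) = 24 × 3600/5600 = 15.43 V

Final answer: 15.43 V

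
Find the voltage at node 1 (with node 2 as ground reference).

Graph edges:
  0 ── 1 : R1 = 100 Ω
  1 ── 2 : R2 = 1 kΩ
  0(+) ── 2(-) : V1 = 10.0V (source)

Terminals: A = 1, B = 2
Nodal analysis, taking node 2 as the 0 V reference.
Source V1 fixes V_0 = 10 V.
KCL at each unknown node (sum of currents leaving = 0; resistances in Ω):
  Node 1: (V_1 - 10)/100 + (V_1 - 0)/1000 = 0
Collecting terms: 0.011 × V_1 = 0.1  =>  V_1 = 9.091 V
The requested potential is V_1 = 9.091 V.

Final answer: V_1 = 9.091 V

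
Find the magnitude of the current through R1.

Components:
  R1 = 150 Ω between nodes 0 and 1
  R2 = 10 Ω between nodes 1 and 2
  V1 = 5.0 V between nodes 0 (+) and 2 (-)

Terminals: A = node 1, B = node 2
Nodal analysis, taking node 2 as the 0 V reference.
Source V1 fixes V_0 = 5 V.
KCL at each unknown node (sum of currents leaving = 0; resistances in Ω):
  Node 1: (V_1 - 5)/150 + (V_1 - 0)/10 = 0
Collecting terms: 0.1067 × V_1 = 0.03333  =>  V_1 = 0.3125 V
I_R1 = (V_0 - V_1)/R1 = (5 - 0.3125)/150 = 0.03125 A
|I_R1| = 0.03125 A

Final answer: |I_R1| = 0.03125 A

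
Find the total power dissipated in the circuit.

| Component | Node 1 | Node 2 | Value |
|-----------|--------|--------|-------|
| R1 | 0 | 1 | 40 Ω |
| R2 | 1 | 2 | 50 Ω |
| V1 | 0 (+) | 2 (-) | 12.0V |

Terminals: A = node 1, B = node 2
Nodal analysis, taking node 2 as the 0 V reference.
Source V1 fixes V_0 = 12 V.
KCL at each unknown node (sum of currents leaving = 0; resistances in Ω):
  Node 1: (V_1 - 12)/40 + (V_1 - 0)/50 = 0
Collecting terms: 0.045 × V_1 = 0.3  =>  V_1 = 6.667 V
Power in each resistor, P = (ΔV)²/R:
  P_R1 = (12 - 6.667)²/40 = 0.7111 W
  P_R2 = (6.667 - 0)²/50 = 0.8889 W
P_total = P_R1 + P_R2 = 1.6 W

Final answer: 1.6 W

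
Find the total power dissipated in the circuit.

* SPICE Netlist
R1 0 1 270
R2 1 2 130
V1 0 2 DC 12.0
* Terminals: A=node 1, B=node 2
Nodal analysis, taking node 2 as the 0 V reference.
Source V1 fixes V_0 = 12 V.
KCL at each unknown node (sum of currents leaving = 0; resistances in Ω):
  Node 1: (V_1 - 12)/270 + (V_1 - 0)/130 = 0
Collecting terms: 0.0114 × V_1 = 0.04444  =>  V_1 = 3.9 V
Power in each resistor, P = (ΔV)²/R:
  P_R1 = (12 - 3.9)²/270 = 0.243 W
  P_R2 = (3.9 - 0)²/130 = 0.117 W
P_total = P_R1 + P_R2 = 0.36 W

Final answer: 0.36 W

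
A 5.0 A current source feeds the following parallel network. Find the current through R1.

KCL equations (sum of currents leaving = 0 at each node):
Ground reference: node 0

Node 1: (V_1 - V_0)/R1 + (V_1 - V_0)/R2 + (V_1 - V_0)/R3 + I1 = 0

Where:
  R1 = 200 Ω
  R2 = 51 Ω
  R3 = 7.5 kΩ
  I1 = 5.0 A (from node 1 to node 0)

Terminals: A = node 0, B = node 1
All resistors sit directly between nodes 0 and 1, so they are in parallel and share one voltage V; the full source current 5 A splits among them.
1/R_par = 1/200 + 1/51 + 1/7500 = 0.02474 S  =>  R_par = 40.42 Ω
V = I × R_par = 5 × 40.42 = 202.1 V
I_R1 = V/R1 = 202.1/200 = 1.01 A

Final answer: 1.01 A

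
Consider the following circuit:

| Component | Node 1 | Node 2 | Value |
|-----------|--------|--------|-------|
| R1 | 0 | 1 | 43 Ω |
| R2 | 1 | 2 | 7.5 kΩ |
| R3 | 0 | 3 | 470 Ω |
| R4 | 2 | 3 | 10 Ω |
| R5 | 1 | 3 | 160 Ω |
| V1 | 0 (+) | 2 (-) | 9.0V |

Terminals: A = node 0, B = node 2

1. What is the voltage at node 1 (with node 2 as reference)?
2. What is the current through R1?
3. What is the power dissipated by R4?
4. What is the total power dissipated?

Nodal analysis, taking node 2 as the 0 V reference.
Source V1 fixes V_0 = 9 V.
KCL at each unknown node (sum of currents leaving = 0; resistances in Ω):
  Node 1: (V_1 - 9)/43 + (V_1 - 0)/7500 + (V_1 - V_3)/160 = 0
  Node 3: (V_3 - 9)/470 + (V_3 - 0)/10 + (V_3 - V_1)/160 = 0
Collecting terms (coefficients in siemens):
  0.02964·V_1 - 0.00625·V_3 = 0.2093
  0.1084·V_3 - 0.00625·V_1 = 0.01915
Determinant D = (0.02964)(0.1084) - (-0.00625)(-0.00625) = 0.003173
V_1 = [(0.2093)(0.1084) - (-0.00625)(0.01915)]/D = 7.186 V
V_3 = [(0.02964)(0.01915) - (0.2093)(-0.00625)]/D = 0.5911 V
Part 1:
  Read off the nodal solution: V_1 = 7.186 V
Part 2:
  I_R1 = (V_0 - V_1)/R1 = (9 - 7.186)/43 = 0.04218 A
  Magnitude: I_R1 = 0.04218 A
Part 3:
  I_R4 = (V_2 - V_3)/R4 = (0 - 0.5911)/10 = -0.05911 A
  P_R4 = I_R4² × R4 = (-0.05911)² × 10 = 0.03494 W
Part 4:
  Power in each resistor, P = (ΔV)²/R:
    P_R1 = (9 - 7.186)²/43 = 0.0765 W
    P_R2 = (7.186 - 0)²/7500 = 0.006886 W
    P_R3 = (9 - 0.5911)²/470 = 0.1504 W
    P_R4 = (0 - 0.5911)²/10 = 0.03494 W
    P_R5 = (7.186 - 0.5911)²/160 = 0.2719 W
  P_total = P_R1 + P_R2 + P_R3 + P_R4 + P_R5 = 0.5406 W

Final answers:
1. V_1 = 7.186 V
2. I_R1 = 0.04218 A
3. P_R4 = 0.03494 W
4. P_total = 0.5406 W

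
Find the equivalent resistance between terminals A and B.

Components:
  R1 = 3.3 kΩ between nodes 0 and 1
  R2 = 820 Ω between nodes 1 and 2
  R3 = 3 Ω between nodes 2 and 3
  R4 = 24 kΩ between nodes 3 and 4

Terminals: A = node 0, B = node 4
Reduce the network between node 0 (A) and node 4 (B) by series/parallel combination:
  Rs1 = R1 + R2 (series, joined only at node 1) = 3300 + 820 = 4120 Ω
  Rs2 = R3 + Rs1 (series, joined only at node 2) = 3 + 4120 = 4123 Ω
  Rs3 = R4 + Rs2 (series, joined only at node 3) = 24000 + 4123 = 28120 Ω
R_eq = 28.12 kΩ

Final answer: 28.12 kΩ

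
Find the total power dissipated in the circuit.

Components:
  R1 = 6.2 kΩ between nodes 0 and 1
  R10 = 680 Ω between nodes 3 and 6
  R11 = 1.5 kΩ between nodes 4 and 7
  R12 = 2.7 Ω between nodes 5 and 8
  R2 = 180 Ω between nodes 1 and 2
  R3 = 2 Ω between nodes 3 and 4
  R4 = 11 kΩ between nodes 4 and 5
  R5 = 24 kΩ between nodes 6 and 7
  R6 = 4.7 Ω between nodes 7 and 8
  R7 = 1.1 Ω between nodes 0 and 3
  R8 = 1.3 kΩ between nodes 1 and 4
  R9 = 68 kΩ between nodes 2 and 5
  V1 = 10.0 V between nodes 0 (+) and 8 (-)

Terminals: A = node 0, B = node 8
Nodal analysis, taking node 8 as the 0 V reference.
Source V1 fixes V_0 = 10 V.
KCL at each unknown node (sum of currents leaving = 0; resistances in Ω):
  Node 1: (V_1 - 10)/6200 + (V_1 - V_2)/180 + (V_1 - V_4)/1300 = 0
  Node 2: (V_2 - V_1)/180 + (V_2 - V_5)/68000 = 0
  Node 3: (V_3 - V_4)/2 + (V_3 - 10)/1.1 + (V_3 - V_6)/680 = 0
  Node 4: (V_4 - V_3)/2 + (V_4 - V_5)/11000 + (V_4 - V_1)/1300 + (V_4 - V_7)/1500 = 0
  Node 5: (V_5 - V_4)/11000 + (V_5 - V_2)/68000 + (V_5 - 0)/2.7 = 0
  Node 6: (V_6 - V_7)/24000 + (V_6 - V_3)/680 = 0
  Node 7: (V_7 - V_6)/24000 + (V_7 - 0)/4.7 + (V_7 - V_4)/1500 = 0
Collecting terms (coefficients in siemens):
  0.006486·V_1 - 0.005556·V_2 - 0.0007692·V_4 = 0.001613
  0.00557·V_2 - 0.005556·V_1 - 0.00001471·V_5 = 0
  1.411·V_3 - 0.5·V_4 - 0.001471·V_6 = 9.091
  0.5015·V_4 - 0.0007692·V_1 - 0.5·V_3 - 0.00009091·V_5 - 0.0006667·V_7 = 0
  0.3705·V_5 - 0.00001471·V_2 - 0.00009091·V_4 = 0
  0.001512·V_6 - 0.001471·V_3 - 0.00004167·V_7 = 0
  0.2135·V_7 - 0.0006667·V_4 - 0.00004167·V_6 = 0
Solving these 7 simultaneous equations (Gaussian elimination) gives:
  V_1 = 9.825 V, V_2 = 9.799 V, V_3 = 9.991 V, V_4 = 9.976 V
  V_5 = 0.002837 V, V_6 = 9.717 V, V_7 = 0.03305 V
Power in each resistor, P = (ΔV)²/R:
  P_R1 = (10 - 9.825)²/6200 = 0.000004928 W
  P_R2 = (9.825 - 9.799)²/180 = 0.000003736 W
  P_R3 = (9.991 - 9.976)²/2 = 0.0001171 W
  P_R4 = (9.976 - 0.002837)²/11000 = 0.009042 W
  P_R5 = (9.717 - 0.03305)²/24000 = 0.003907 W
  P_R6 = (0.03305 - 0)²/4.7 = 0.0002324 W
  P_R7 = (10 - 9.991)²/1.1 = 0.00007136 W
  P_R8 = (9.825 - 9.976)²/1300 = 0.00001745 W
  P_R9 = (9.799 - 0.002837)²/68000 = 0.001411 W
  P_R10 = (9.991 - 9.717)²/680 = 0.0001107 W
  P_R11 = (9.976 - 0.03305)²/1500 = 0.06591 W
  P_R12 = (0.002837 - 0)²/2.7 = 0.000002981 W
P_total = P_R1 + P_R2 + P_R3 + P_R4 + P_R5 + P_R6 + P_R7 + P_R8 + P_R9 + P_R10 + P_R11 + P_R12 = 0.08083 W

Final answer: 0.08083 W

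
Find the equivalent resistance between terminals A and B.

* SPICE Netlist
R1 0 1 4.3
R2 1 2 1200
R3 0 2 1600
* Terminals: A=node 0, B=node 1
Reduce the network between node 0 (A) and node 1 (B) by series/parallel combination:
  Rs1 = R3 + R2 (series, joined only at node 2) = 1600 + 1200 = 2800 Ω
  Rp1 = R1 ‖ Rs1 (parallel, both between nodes 0 and 1) = 1/(1/4.3 + 1/2800) = 4.293 Ω
R_eq = 4.293 Ω

Final answer: 4.293 Ω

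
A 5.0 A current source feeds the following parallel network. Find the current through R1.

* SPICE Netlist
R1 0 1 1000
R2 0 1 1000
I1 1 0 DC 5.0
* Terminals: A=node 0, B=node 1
All resistors sit directly between nodes 0 and 1, so they are in parallel and share one voltage V; the full source current 5 A splits among them.
1/R_par = 1/1000 + 1/1000 = 0.002 S  =>  R_par = 500 Ω
V = I × R_par = 5 × 500 = 2500 V
I_R1 = V/R1 = 2500/1000 = 2.5 A

Final answer: 2.5 A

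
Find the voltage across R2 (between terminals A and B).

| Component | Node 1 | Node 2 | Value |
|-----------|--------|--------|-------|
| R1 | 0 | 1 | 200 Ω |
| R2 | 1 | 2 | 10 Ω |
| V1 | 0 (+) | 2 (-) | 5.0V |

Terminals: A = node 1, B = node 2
R1 and R2 are in series across V1 (node 0 → node 1 → node 2), and the output A–B is taken across R2, so this is a voltage divider.
Series current: I = V1/(R1 + R2) = 5/(200 + 10) = 5/210 = 0.02381 A
V_R2 = I × R2 = V1 × R2/(R1 + R2) = 5 × 10/210 = 0.2381 V

Final answer: 0.2381 V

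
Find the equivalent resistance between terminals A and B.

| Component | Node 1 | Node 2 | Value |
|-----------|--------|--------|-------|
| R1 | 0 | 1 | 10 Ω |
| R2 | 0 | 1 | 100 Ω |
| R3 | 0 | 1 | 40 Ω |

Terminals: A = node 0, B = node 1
Reduce the network between node 0 (A) and node 1 (B) by series/parallel combination:
  Rp1 = R1 ‖ R2 ‖ R3 (parallel, all between nodes 0 and 1) = 1/(1/10 + 1/100 + 1/40) = 7.407 Ω
R_eq = 7.407 Ω

Final answer: 7.407 Ω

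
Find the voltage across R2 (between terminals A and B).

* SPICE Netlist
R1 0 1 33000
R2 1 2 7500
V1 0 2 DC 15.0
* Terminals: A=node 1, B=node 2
R1 and R2 are in series across V1 (node 0 → node 1 → node 2), and the output A–B is taken across R2, so this is a voltage divider.
Series current: I = V1/(R1 + R2) = 15/(33000 + 7500) = 15/40500 = 0.0003704 A
V_R2 = I × R2 = V1 × R2/(R1 + R2) = 15 × 7500/40500 = 2.778 V

Final answer: 2.778 V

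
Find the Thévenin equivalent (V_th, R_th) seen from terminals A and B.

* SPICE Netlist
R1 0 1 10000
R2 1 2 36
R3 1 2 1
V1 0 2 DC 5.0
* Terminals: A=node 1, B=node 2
Step 1 — V_th is the open-circuit voltage V_A - V_B (nothing connected across the terminals).
Nodal analysis, taking node 2 as the 0 V reference.
Source V1 fixes V_0 = 5 V.
KCL at each unknown node (sum of currents leaving = 0; resistances in Ω):
  Node 1: (V_1 - 5)/10000 + (V_1 - 0)/36 + (V_1 - 0)/1 = 0
Collecting terms: 1.028 × V_1 = 0.0005  =>  V_1 = 0.0004864 V
V_th = V_1 - V_2 = 0.0004864 - 0 = 0.0004864 V
Step 2 — R_th: zero the source — replace V1 by a short circuit (node 2 merges into node 0) — and find the resistance seen between A (node 1) and B (node 0).
Reduce the network between node 1 (A) and node 0 (B) by series/parallel combination:
  Rp1 = R1 ‖ R2 ‖ R3 (parallel, all between nodes 0 and 1) = 1/(1/10000 + 1/36 + 1/1) = 0.9729 Ω
R_th = 0.9729 Ω

Final answer: V_th = 0.0004864 V, R_th = 0.9729 Ω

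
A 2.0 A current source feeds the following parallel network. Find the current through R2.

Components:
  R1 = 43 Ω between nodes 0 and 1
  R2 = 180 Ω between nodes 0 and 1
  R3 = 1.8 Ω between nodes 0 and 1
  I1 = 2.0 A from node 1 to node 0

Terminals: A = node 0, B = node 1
All resistors sit directly between nodes 0 and 1, so they are in parallel and share one voltage V; the full source current 2 A splits among them.
1/R_par = 1/43 + 1/180 + 1/1.8 = 0.5844 S  =>  R_par = 1.711 Ω
V = I × R_par = 2 × 1.711 = 3.423 V
I_R2 = V/R2 = 3.423/180 = 0.01901 A

Final answer: 0.01901 A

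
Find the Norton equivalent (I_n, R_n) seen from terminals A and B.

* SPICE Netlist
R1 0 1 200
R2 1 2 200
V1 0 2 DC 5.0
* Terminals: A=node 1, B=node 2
Find the Thévenin equivalent first; then I_n = V_th/R_th and R_n = R_th.
Step 1 — V_th is the open-circuit voltage V_A - V_B (nothing connected across the terminals).
Nodal analysis, taking node 2 as the 0 V reference.
Source V1 fixes V_0 = 5 V.
KCL at each unknown node (sum of currents leaving = 0; resistances in Ω):
  Node 1: (V_1 - 5)/200 + (V_1 - 0)/200 = 0
Collecting terms: 0.01 × V_1 = 0.025  =>  V_1 = 2.5 V
V_th = V_1 - V_2 = 2.5 - 0 = 2.5 V
Step 2 — R_th: zero the source — replace V1 by a short circuit (node 2 merges into node 0) — and find the resistance seen between A (node 1) and B (node 0).
Reduce the network between node 1 (A) and node 0 (B) by series/parallel combination:
  Rp1 = R1 ‖ R2 (parallel, both between nodes 0 and 1) = 1/(1/200 + 1/200) = 100 Ω
R_th = 100 Ω
I_n = V_th/R_th = 2.5/100 = 0.025 A, and R_n = R_th = 100 Ω

Final answer: I_n = 0.025 A, R_n = 100 Ω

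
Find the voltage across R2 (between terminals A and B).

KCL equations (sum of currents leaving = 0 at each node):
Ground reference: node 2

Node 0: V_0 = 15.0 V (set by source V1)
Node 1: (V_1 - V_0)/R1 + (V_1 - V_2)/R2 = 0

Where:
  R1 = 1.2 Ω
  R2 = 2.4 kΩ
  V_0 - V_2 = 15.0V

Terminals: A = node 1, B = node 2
R1 and R2 are in series across V1 (node 0 → node 1 → node 2), and the output A–B is taken across R2, so this is a voltage divider.
Series current: I = V1/(R1 + R2) = 15/(1.2 + 2400) = 15/2401 = 0.006247 A
V_R2 = I × R2 = V1 × R2/(R1 + R2) = 15 × 2400/2401 = 14.99 V

Final answer: 14.99 V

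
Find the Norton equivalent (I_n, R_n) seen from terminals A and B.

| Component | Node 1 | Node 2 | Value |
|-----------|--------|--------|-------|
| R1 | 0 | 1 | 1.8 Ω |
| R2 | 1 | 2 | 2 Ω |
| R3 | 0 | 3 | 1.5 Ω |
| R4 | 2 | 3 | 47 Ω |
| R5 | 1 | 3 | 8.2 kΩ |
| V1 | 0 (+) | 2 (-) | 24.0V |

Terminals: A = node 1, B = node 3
Find the Thévenin equivalent first; then I_n = V_th/R_th and R_n = R_th.
Step 1 — V_th is the open-circuit voltage V_A - V_B (nothing connected across the terminals).
Nodal analysis, taking node 2 as the 0 V reference.
Source V1 fixes V_0 = 24 V.
KCL at each unknown node (sum of currents leaving = 0; resistances in Ω):
  Node 1: (V_1 - 24)/1.8 + (V_1 - 0)/2 + (V_1 - V_3)/8200 = 0
  Node 3: (V_3 - 24)/1.5 + (V_3 - 0)/47 + (V_3 - V_1)/8200 = 0
Collecting terms (coefficients in siemens):
  1.056·V_1 - 0.000122·V_3 = 13.33
  0.6881·V_3 - 0.000122·V_1 = 16
Determinant D = (1.056)(0.6881) - (-0.000122)(-0.000122) = 0.7264
V_1 = [(13.33)(0.6881) - (-0.000122)(16)]/D = 12.63 V
V_3 = [(1.056)(16) - (13.33)(-0.000122)]/D = 23.26 V
V_th = V_1 - V_3 = 12.63 - 23.26 = -10.62 V
Step 2 — R_th: zero the source — replace V1 by a short circuit (node 2 merges into node 0) — and find the resistance seen between A (node 1) and B (node 3).
Reduce the network between node 1 (A) and node 3 (B) by series/parallel combination:
  Rp1 = R1 ‖ R2 (parallel, both between nodes 0 and 1) = 1/(1/1.8 + 1/2) = 0.9474 Ω
  Rp2 = R3 ‖ R4 (parallel, both between nodes 0 and 3) = 1/(1/1.5 + 1/47) = 1.454 Ω
  Rs1 = Rp1 + Rp2 (series, joined only at node 0) = 0.9474 + 1.454 = 2.401 Ω
  Rp3 = R5 ‖ Rs1 (parallel, both between nodes 1 and 3) = 1/(1/8200 + 1/2.401) = 2.4 Ω
R_th = 2.4 Ω
I_n = V_th/R_th = -10.62/2.4 = -4.426 A, and R_n = R_th = 2.4 Ω

Final answer: I_n = -4.426 A, R_n = 2.4 Ω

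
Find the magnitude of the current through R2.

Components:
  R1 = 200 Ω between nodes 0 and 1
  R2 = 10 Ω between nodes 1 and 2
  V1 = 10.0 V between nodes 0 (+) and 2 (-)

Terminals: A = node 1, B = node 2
Nodal analysis, taking node 2 as the 0 V reference.
Source V1 fixes V_0 = 10 V.
KCL at each unknown node (sum of currents leaving = 0; resistances in Ω):
  Node 1: (V_1 - 10)/200 + (V_1 - 0)/10 = 0
Collecting terms: 0.105 × V_1 = 0.05  =>  V_1 = 0.4762 V
I_R2 = (V_1 - V_2)/R2 = (0.4762 - 0)/10 = 0.04762 A
|I_R2| = 0.04762 A

Final answer: |I_R2| = 0.04762 A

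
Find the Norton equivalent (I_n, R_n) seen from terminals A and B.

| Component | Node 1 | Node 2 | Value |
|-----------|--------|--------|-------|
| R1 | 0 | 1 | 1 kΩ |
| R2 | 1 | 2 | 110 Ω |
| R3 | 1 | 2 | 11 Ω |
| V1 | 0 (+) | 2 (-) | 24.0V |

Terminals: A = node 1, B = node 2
Find the Thévenin equivalent first; then I_n = V_th/R_th and R_n = R_th.
Step 1 — V_th is the open-circuit voltage V_A - V_B (nothing connected across the terminals).
Nodal analysis, taking node 2 as the 0 V reference.
Source V1 fixes V_0 = 24 V.
KCL at each unknown node (sum of currents leaving = 0; resistances in Ω):
  Node 1: (V_1 - 24)/1000 + (V_1 - 0)/110 + (V_1 - 0)/11 = 0
Collecting terms: 0.101 × V_1 = 0.024  =>  V_1 = 0.2376 V
V_th = V_1 - V_2 = 0.2376 - 0 = 0.2376 V
Step 2 — R_th: zero the source — replace V1 by a short circuit (node 2 merges into node 0) — and find the resistance seen between A (node 1) and B (node 0).
Reduce the network between node 1 (A) and node 0 (B) by series/parallel combination:
  Rp1 = R1 ‖ R2 ‖ R3 (parallel, all between nodes 0 and 1) = 1/(1/1000 + 1/110 + 1/11) = 9.901 Ω
R_th = 9.901 Ω
I_n = V_th/R_th = 0.2376/9.901 = 0.024 A, and R_n = R_th = 9.901 Ω

Final answer: I_n = 0.024 A, R_n = 9.901 Ω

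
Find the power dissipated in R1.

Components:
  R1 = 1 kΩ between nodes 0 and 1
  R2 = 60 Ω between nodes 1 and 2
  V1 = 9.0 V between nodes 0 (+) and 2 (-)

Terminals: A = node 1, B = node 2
Nodal analysis, taking node 2 as the 0 V reference.
Source V1 fixes V_0 = 9 V.
KCL at each unknown node (sum of currents leaving = 0; resistances in Ω):
  Node 1: (V_1 - 9)/1000 + (V_1 - 0)/60 = 0
Collecting terms: 0.01767 × V_1 = 0.009  =>  V_1 = 0.5094 V
I_R1 = (V_0 - V_1)/R1 = (9 - 0.5094)/1000 = 0.008491 A
P_R1 = I_R1² × R1 = (0.008491)² × 1000 = 0.07209 W

Final answer: 0.07209 W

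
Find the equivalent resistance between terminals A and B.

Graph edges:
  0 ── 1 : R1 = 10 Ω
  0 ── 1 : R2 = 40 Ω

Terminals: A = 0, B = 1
Reduce the network between node 0 (A) and node 1 (B) by series/parallel combination:
  Rp1 = R1 ‖ R2 (parallel, both between nodes 0 and 1) = 1/(1/10 + 1/40) = 8 Ω
R_eq = 8 Ω

Final answer: 8 Ω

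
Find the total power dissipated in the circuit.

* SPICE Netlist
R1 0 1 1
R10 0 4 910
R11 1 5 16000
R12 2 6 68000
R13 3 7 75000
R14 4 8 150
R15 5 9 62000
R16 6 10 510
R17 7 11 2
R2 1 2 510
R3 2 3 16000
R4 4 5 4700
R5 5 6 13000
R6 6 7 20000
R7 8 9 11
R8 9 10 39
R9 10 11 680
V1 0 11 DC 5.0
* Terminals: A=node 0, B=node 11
Nodal analysis, taking node 11 as the 0 V reference.
Source V1 fixes V_0 = 5 V.
KCL at each unknown node (sum of currents leaving = 0; resistances in Ω):
  Node 1: (V_1 - 5)/1 + (V_1 - V_2)/510 + (V_1 - V_5)/16000 = 0
  Node 2: (V_2 - V_1)/510 + (V_2 - V_3)/16000 + (V_2 - V_6)/68000 = 0
  Node 3: (V_3 - V_2)/16000 + (V_3 - V_7)/75000 = 0
  Node 4: (V_4 - V_5)/4700 + (V_4 - 5)/910 + (V_4 - V_8)/150 = 0
  Node 5: (V_5 - V_4)/4700 + (V_5 - V_6)/13000 + (V_5 - V_1)/16000 + (V_5 - V_9)/62000 = 0
  Node 6: (V_6 - V_5)/13000 + (V_6 - V_7)/20000 + (V_6 - V_2)/68000 + (V_6 - V_10)/510 = 0
  Node 7: (V_7 - V_6)/20000 + (V_7 - V_3)/75000 + (V_7 - 0)/2 = 0
  Node 8: (V_8 - V_9)/11 + (V_8 - V_4)/150 = 0
  Node 9: (V_9 - V_8)/11 + (V_9 - V_10)/39 + (V_9 - V_5)/62000 = 0
  Node 10: (V_10 - V_9)/39 + (V_10 - 0)/680 + (V_10 - V_6)/510 = 0
Collecting terms (coefficients in siemens):
  1.002·V_1 - 0.001961·V_2 - 0.0000625·V_5 = 5
  0.002038·V_2 - 0.001961·V_1 - 0.0000625·V_3 - 0.00001471·V_6 = 0
  0.00007583·V_3 - 0.0000625·V_2 - 0.00001333·V_7 = 0
  0.007978·V_4 - 0.0002128·V_5 - 0.006667·V_8 = 0.005495
  0.0003683·V_5 - 0.0000625·V_1 - 0.0002128·V_4 - 0.00007692·V_6 - 0.00001613·V_9 = 0
  0.002102·V_6 - 0.00001471·V_2 - 0.00007692·V_5 - 0.00005·V_7 - 0.001961·V_10 = 0
  0.5001·V_7 - 0.00001333·V_3 - 0.00005·V_6 = 0
  0.09758·V_8 - 0.006667·V_4 - 0.09091·V_9 = 0
  0.1166·V_9 - 0.00001613·V_5 - 0.09091·V_8 - 0.02564·V_10 = 0
  0.02907·V_10 - 0.001961·V_6 - 0.02564·V_9 = 0
Solving these 10 simultaneous equations (Gaussian elimination) gives:
  V_1 = 5 V, V_2 = 4.949 V, V_3 = 4.079 V, V_4 = 2.494 V
  V_5 = 2.783 V, V_6 = 1.937 V, V_7 = 0.0003025 V, V_8 = 2.072 V
  V_9 = 2.041 V, V_10 = 1.931 V
Power in each resistor, P = (ΔV)²/R:
  P_R1 = (5 - 5)²/1 = 0.00000005627 W
  P_R2 = (5 - 4.949)²/510 = 0.000004967 W
  P_R3 = (4.949 - 4.079)²/16000 = 0.00004733 W
  P_R4 = (2.494 - 2.783)²/4700 = 0.00001777 W
  P_R5 = (2.783 - 1.937)²/13000 = 0.00005506 W
  P_R6 = (1.937 - 0.0003025)²/20000 = 0.0001876 W
  P_R7 = (2.072 - 2.041)²/11 = 0.00008717 W
  P_R8 = (2.041 - 1.931)²/39 = 0.0003117 W
  P_R9 = (1.931 - 0)²/680 = 0.005483 W
  P_R10 = (5 - 2.494)²/910 = 0.006899 W
  P_R11 = (5 - 2.783)²/16000 = 0.0003071 W
  P_R12 = (4.949 - 1.937)²/68000 = 0.0001334 W
  P_R13 = (4.079 - 0.0003025)²/75000 = 0.0002218 W
  P_R14 = (2.494 - 2.072)²/150 = 0.001189 W
  P_R15 = (2.783 - 2.041)²/62000 = 0.000008884 W
  P_R16 = (1.937 - 1.931)²/510 = 0.00000008007 W
  P_R17 = (0.0003025 - 0)²/2 = 0.00000004574 W
P_total = P_R1 + P_R2 + P_R3 + P_R4 + P_R5 + P_R6 + P_R7 + P_R8 + P_R9 + P_R10 + P_R11 + P_R12 + P_R13 + P_R14 + P_R15 + P_R16 + P_R17 = 0.01495 W

Final answer: 0.01495 W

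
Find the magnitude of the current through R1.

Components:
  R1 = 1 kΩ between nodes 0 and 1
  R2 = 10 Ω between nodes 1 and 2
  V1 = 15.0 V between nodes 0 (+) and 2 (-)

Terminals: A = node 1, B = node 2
Nodal analysis, taking node 2 as the 0 V reference.
Source V1 fixes V_0 = 15 V.
KCL at each unknown node (sum of currents leaving = 0; resistances in Ω):
  Node 1: (V_1 - 15)/1000 + (V_1 - 0)/10 = 0
Collecting terms: 0.101 × V_1 = 0.015  =>  V_1 = 0.1485 V
I_R1 = (V_0 - V_1)/R1 = (15 - 0.1485)/1000 = 0.01485 A
|I_R1| = 0.01485 A

Final answer: |I_R1| = 0.01485 A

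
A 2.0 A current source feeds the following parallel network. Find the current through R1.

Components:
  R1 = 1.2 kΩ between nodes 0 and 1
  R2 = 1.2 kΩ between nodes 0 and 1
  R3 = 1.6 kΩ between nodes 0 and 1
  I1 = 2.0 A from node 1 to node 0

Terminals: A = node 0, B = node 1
All resistors sit directly between nodes 0 and 1, so they are in parallel and share one voltage V; the full source current 2 A splits among them.
1/R_par = 1/1200 + 1/1200 + 1/1600 = 0.002292 S  =>  R_par = 436.4 Ω
V = I × R_par = 2 × 436.4 = 872.7 V
I_R1 = V/R1 = 872.7/1200 = 0.7273 A

Final answer: 0.7273 A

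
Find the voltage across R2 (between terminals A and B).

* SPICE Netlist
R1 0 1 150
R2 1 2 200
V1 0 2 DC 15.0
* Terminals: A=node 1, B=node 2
R1 and R2 are in series across V1 (node 0 → node 1 → node 2), and the output A–B is taken across R2, so this is a voltage divider.
Series current: I = V1/(R1 + R2) = 15/(150 + 200) = 15/350 = 0.04286 A
V_R2 = I × R2 = V1 × R2/(R1 + R2) = 15 × 200/350 = 8.571 V

Final answer: 8.571 V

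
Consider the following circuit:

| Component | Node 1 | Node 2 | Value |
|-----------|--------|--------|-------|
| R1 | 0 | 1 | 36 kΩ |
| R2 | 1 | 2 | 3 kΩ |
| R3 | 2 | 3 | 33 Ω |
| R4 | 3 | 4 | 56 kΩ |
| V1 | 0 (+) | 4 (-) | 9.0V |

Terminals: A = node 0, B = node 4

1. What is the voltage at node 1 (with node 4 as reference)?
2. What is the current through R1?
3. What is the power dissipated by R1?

Nodal analysis, taking node 4 as the 0 V reference.
Source V1 fixes V_0 = 9 V.
KCL at each unknown node (sum of currents leaving = 0; resistances in Ω):
  Node 1: (V_1 - 9)/36000 + (V_1 - V_2)/3000 = 0
  Node 2: (V_2 - V_1)/3000 + (V_2 - V_3)/33 = 0
  Node 3: (V_3 - V_2)/33 + (V_3 - 0)/56000 = 0
Collecting terms (coefficients in siemens):
  0.0003611·V_1 - 0.0003333·V_2 = 0.00025
  0.03064·V_2 - 0.0003333·V_1 - 0.0303·V_3 = 0
  0.03032·V_3 - 0.0303·V_2 = 0
Solving these 3 simultaneous equations (Gaussian elimination) gives:
  V_1 = 5.591 V, V_2 = 5.307 V, V_3 = 5.303 V
Part 1:
  Read off the nodal solution: V_1 = 5.591 V
Part 2:
  I_R1 = (V_0 - V_1)/R1 = (9 - 5.591)/36000 = 0.0000947 A
  Magnitude: I_R1 = 0.0000947 A
Part 3:
  I_R1 = (V_0 - V_1)/R1 = (9 - 5.591)/36000 = 0.0000947 A
  P_R1 = I_R1² × R1 = (0.0000947)² × 36000 = 0.0003229 W

Final answers:
1. V_1 = 5.591 V
2. I_R1 = 9.47e-05 A
3. P_R1 = 0.0003229 W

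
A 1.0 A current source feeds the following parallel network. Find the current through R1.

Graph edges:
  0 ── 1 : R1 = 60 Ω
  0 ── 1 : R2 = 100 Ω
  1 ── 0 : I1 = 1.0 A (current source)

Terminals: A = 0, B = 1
All resistors sit directly between nodes 0 and 1, so they are in parallel and share one voltage V; the full source current 1 A splits among them.
1/R_par = 1/60 + 1/100 = 0.02667 S  =>  R_par = 37.5 Ω
V = I × R_par = 1 × 37.5 = 37.5 V
I_R1 = V/R1 = 37.5/60 = 0.625 A

Final answer: 0.625 A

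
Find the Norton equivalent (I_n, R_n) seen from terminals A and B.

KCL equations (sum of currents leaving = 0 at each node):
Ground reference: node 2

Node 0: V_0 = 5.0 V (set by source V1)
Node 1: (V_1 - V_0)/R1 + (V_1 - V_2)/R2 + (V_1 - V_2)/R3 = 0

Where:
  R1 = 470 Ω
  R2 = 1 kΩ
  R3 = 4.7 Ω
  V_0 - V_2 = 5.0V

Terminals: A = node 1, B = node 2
Find the Thévenin equivalent first; then I_n = V_th/R_th and R_n = R_th.
Step 1 — V_th is the open-circuit voltage V_A - V_B (nothing connected across the terminals).
Nodal analysis, taking node 2 as the 0 V reference.
Source V1 fixes V_0 = 5 V.
KCL at each unknown node (sum of currents leaving = 0; resistances in Ω):
  Node 1: (V_1 - 5)/470 + (V_1 - 0)/1000 + (V_1 - 0)/4.7 = 0
Collecting terms: 0.2159 × V_1 = 0.01064  =>  V_1 = 0.04928 V
V_th = V_1 - V_2 = 0.04928 - 0 = 0.04928 V
Step 2 — R_th: zero the source — replace V1 by a short circuit (node 2 merges into node 0) — and find the resistance seen between A (node 1) and B (node 0).
Reduce the network between node 1 (A) and node 0 (B) by series/parallel combination:
  Rp1 = R1 ‖ R2 ‖ R3 (parallel, all between nodes 0 and 1) = 1/(1/470 + 1/1000 + 1/4.7) = 4.632 Ω
R_th = 4.632 Ω
I_n = V_th/R_th = 0.04928/4.632 = 0.01064 A, and R_n = R_th = 4.632 Ω

Final answer: I_n = 0.01064 A, R_n = 4.632 Ω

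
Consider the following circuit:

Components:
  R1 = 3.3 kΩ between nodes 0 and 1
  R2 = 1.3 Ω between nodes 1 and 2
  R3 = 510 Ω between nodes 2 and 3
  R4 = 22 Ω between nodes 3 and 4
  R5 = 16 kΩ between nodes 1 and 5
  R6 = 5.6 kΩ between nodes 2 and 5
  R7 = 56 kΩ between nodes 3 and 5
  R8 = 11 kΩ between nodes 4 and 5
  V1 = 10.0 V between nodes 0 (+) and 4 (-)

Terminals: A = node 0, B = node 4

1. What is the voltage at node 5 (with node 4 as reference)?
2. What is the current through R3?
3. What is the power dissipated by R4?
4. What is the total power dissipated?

Nodal analysis, taking node 4 as the 0 V reference.
Source V1 fixes V_0 = 10 V.
KCL at each unknown node (sum of currents leaving = 0; resistances in Ω):
  Node 1: (V_1 - 10)/3300 + (V_1 - V_2)/1.3 + (V_1 - V_5)/16000 = 0
  Node 2: (V_2 - V_1)/1.3 + (V_2 - V_3)/510 + (V_2 - V_5)/5600 = 0
  Node 3: (V_3 - V_2)/510 + (V_3 - 0)/22 + (V_3 - V_5)/56000 = 0
  Node 5: (V_5 - V_1)/16000 + (V_5 - V_2)/5600 + (V_5 - V_3)/56000 + (V_5 - 0)/11000 = 0
Collecting terms (coefficients in siemens):
  0.7696·V_1 - 0.7692·V_2 - 0.0000625·V_5 = 0.00303
  0.7714·V_2 - 0.7692·V_1 - 0.001961·V_3 - 0.0001786·V_5 = 0
  0.04743·V_3 - 0.001961·V_2 - 0.00001786·V_5 = 0
  0.0003498·V_5 - 0.0000625·V_1 - 0.0001786·V_2 - 0.00001786·V_3 = 0
Solving these 4 simultaneous equations (Gaussian elimination) gives:
  V_1 = 1.346 V, V_2 = 1.342 V, V_3 = 0.05584 V, V_5 = 0.9284 V
Part 1:
  Read off the nodal solution: V_5 = 0.9284 V
Part 2:
  I_R3 = (V_2 - V_3)/R3 = (1.342 - 0.05584)/510 = 0.002523 A
  Magnitude: I_R3 = 0.002523 A
Part 3:
  I_R4 = (V_3 - V_4)/R4 = (0.05584 - 0)/22 = 0.002538 A
  P_R4 = I_R4² × R4 = (0.002538)² × 22 = 0.0001417 W
Part 4:
  Power in each resistor, P = (ΔV)²/R:
    P_R1 = (10 - 1.346)²/3300 = 0.0227 W
    P_R2 = (1.346 - 1.342)²/1.3 = 0.000008764 W
    P_R3 = (1.342 - 0.05584)²/510 = 0.003245 W
    P_R4 = (0.05584 - 0)²/22 = 0.0001417 W
    P_R5 = (1.346 - 0.9284)²/16000 = 0.00001088 W
    P_R6 = (1.342 - 0.9284)²/5600 = 0.00003059 W
    P_R7 = (0.05584 - 0.9284)²/56000 = 0.0000136 W
    P_R8 = (0 - 0.9284)²/11000 = 0.00007836 W
  P_total = P_R1 + P_R2 + P_R3 + P_R4 + P_R5 + P_R6 + P_R7 + P_R8 = 0.02623 W

Final answers:
1. V_5 = 0.9284 V
2. I_R3 = 0.002523 A
3. P_R4 = 0.0001417 W
4. P_total = 0.02623 W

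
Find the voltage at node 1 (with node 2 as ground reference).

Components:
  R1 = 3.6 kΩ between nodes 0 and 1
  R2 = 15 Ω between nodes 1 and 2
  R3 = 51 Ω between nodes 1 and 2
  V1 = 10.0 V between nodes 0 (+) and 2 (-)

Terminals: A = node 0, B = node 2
Nodal analysis, taking node 2 as the 0 V reference.
Source V1 fixes V_0 = 10 V.
KCL at each unknown node (sum of currents leaving = 0; resistances in Ω):
  Node 1: (V_1 - 10)/3600 + (V_1 - 0)/15 + (V_1 - 0)/51 = 0
Collecting terms: 0.08655 × V_1 = 0.002778  =>  V_1 = 0.03209 V
The requested potential is V_1 = 0.03209 V.

Final answer: V_1 = 0.03209 V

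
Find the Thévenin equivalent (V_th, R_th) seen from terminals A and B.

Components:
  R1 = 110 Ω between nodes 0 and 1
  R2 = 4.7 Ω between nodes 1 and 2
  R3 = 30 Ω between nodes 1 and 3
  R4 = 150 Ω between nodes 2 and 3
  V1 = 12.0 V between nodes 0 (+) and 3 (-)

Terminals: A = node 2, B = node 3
Step 1 — V_th is the open-circuit voltage V_A - V_B (nothing connected across the terminals).
Nodal analysis, taking node 3 as the 0 V reference.
Source V1 fixes V_0 = 12 V.
KCL at each unknown node (sum of currents leaving = 0; resistances in Ω):
  Node 1: (V_1 - 12)/110 + (V_1 - V_2)/4.7 + (V_1 - 0)/30 = 0
  Node 2: (V_2 - V_1)/4.7 + (V_2 - 0)/150 = 0
Collecting terms (coefficients in siemens):
  0.2552·V_1 - 0.2128·V_2 = 0.1091
  0.2194·V_2 - 0.2128·V_1 = 0
Determinant D = (0.2552)(0.2194) - (-0.2128)(-0.2128) = 0.01073
V_1 = [(0.1091)(0.2194) - (-0.2128)(0)]/D = 2.231 V
V_2 = [(0.2552)(0) - (0.1091)(-0.2128)]/D = 2.164 V
V_th = V_2 - V_3 = 2.164 - 0 = 2.164 V
Step 2 — R_th: zero the source — replace V1 by a short circuit (node 3 merges into node 0) — and find the resistance seen between A (node 2) and B (node 0).
Reduce the network between node 2 (A) and node 0 (B) by series/parallel combination:
  Rp1 = R1 ‖ R3 (parallel, both between nodes 0 and 1) = 1/(1/110 + 1/30) = 23.57 Ω
  Rs1 = R2 + Rp1 (series, joined only at node 1) = 4.7 + 23.57 = 28.27 Ω
  Rp2 = R4 ‖ Rs1 (parallel, both between nodes 0 and 2) = 1/(1/150 + 1/28.27) = 23.79 Ω
R_th = 23.79 Ω

Final answer: V_th = 2.164 V, R_th = 23.79 Ω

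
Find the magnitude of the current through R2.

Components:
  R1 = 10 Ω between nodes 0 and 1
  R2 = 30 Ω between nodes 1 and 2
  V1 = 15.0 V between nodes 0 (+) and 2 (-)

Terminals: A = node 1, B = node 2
Nodal analysis, taking node 2 as the 0 V reference.
Source V1 fixes V_0 = 15 V.
KCL at each unknown node (sum of currents leaving = 0; resistances in Ω):
  Node 1: (V_1 - 15)/10 + (V_1 - 0)/30 = 0
Collecting terms: 0.1333 × V_1 = 1.5  =>  V_1 = 11.25 V
I_R2 = (V_1 - V_2)/R2 = (11.25 - 0)/30 = 0.375 A
|I_R2| = 0.375 A

Final answer: |I_R2| = 0.375 A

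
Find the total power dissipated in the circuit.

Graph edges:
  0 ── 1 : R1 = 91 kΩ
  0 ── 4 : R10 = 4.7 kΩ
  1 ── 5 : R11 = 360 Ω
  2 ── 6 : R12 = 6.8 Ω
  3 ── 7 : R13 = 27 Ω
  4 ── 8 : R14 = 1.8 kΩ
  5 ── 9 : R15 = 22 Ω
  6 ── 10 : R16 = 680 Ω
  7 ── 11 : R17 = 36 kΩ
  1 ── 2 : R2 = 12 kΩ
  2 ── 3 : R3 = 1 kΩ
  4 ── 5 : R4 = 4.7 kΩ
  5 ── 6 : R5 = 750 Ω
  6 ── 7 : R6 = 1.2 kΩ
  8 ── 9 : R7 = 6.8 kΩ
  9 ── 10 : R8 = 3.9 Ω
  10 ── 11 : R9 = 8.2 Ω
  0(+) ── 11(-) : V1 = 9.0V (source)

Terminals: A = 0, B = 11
Nodal analysis, taking node 11 as the 0 V reference.
Source V1 fixes V_0 = 9 V.
KCL at each unknown node (sum of currents leaving = 0; resistances in Ω):
  Node 1: (V_1 - 9)/91000 + (V_1 - V_2)/12000 + (V_1 - V_5)/360 = 0
  Node 2: (V_2 - V_1)/12000 + (V_2 - V_3)/1000 + (V_2 - V_6)/6.8 = 0
  Node 3: (V_3 - V_2)/1000 + (V_3 - V_7)/27 = 0
  Node 4: (V_4 - V_5)/4700 + (V_4 - 9)/4700 + (V_4 - V_8)/1800 = 0
  Node 5: (V_5 - V_4)/4700 + (V_5 - V_6)/750 + (V_5 - V_1)/360 + (V_5 - V_9)/22 = 0
  Node 6: (V_6 - V_5)/750 + (V_6 - V_7)/1200 + (V_6 - V_2)/6.8 + (V_6 - V_10)/680 = 0
  Node 7: (V_7 - V_6)/1200 + (V_7 - V_3)/27 + (V_7 - 0)/36000 = 0
  Node 8: (V_8 - V_9)/6800 + (V_8 - V_4)/1800 = 0
  Node 9: (V_9 - V_8)/6800 + (V_9 - V_10)/3.9 + (V_9 - V_5)/22 = 0
  Node 10: (V_10 - V_9)/3.9 + (V_10 - 0)/8.2 + (V_10 - V_6)/680 = 0
Collecting terms (coefficients in siemens):
  0.002872·V_1 - 0.00008333·V_2 - 0.002778·V_5 = 0.0000989
  0.1481·V_2 - 0.00008333·V_1 - 0.001·V_3 - 0.1471·V_6 = 0
  0.03804·V_3 - 0.001·V_2 - 0.03704·V_7 = 0
  0.0009811·V_4 - 0.0002128·V_5 - 0.0005556·V_8 = 0.001915
  0.04978·V_5 - 0.002778·V_1 - 0.0002128·V_4 - 0.001333·V_6 - 0.04545·V_9 = 0
  0.1507·V_6 - 0.1471·V_2 - 0.001333·V_5 - 0.0008333·V_7 - 0.001471·V_10 = 0
  0.0379·V_7 - 0.03704·V_3 - 0.0008333·V_6 = 0
  0.0007026·V_8 - 0.0005556·V_4 - 0.0001471·V_9 = 0
  0.302·V_9 - 0.04545·V_5 - 0.0001471·V_8 - 0.2564·V_10 = 0
  0.3798·V_10 - 0.001471·V_6 - 0.2564·V_9 = 0
Solving these 10 simultaneous equations (Gaussian elimination) gives:
  V_1 = 0.06735 V, V_2 = 0.02241 V, V_3 = 0.02207 V, V_4 = 3.551 V
  V_5 = 0.03336 V, V_6 = 0.02239 V, V_7 = 0.02206 V, V_8 = 2.811 V
  V_9 = 0.01514 V, V_10 = 0.01031 V
Power in each resistor, P = (ΔV)²/R:
  P_R1 = (9 - 0.06735)²/91000 = 0.0008768 W
  P_R2 = (0.06735 - 0.02241)²/12000 = 0.0000001683 W
  P_R3 = (0.02241 - 0.02207)²/1000 = 0.000000000116 W
  P_R4 = (3.551 - 0.03336)²/4700 = 0.002632 W
  P_R5 = (0.03336 - 0.02239)²/750 = 0.0000001605 W
  P_R6 = (0.02239 - 0.02206)²/1200 = 0.0000000000889 W
  P_R7 = (2.811 - 0.01514)²/6800 = 0.001149 W
  P_R8 = (0.01514 - 0.01031)²/3.9 = 0.000005989 W
  P_R9 = (0.01031 - 0)²/8.2 = 0.00001296 W
  P_R10 = (9 - 3.551)²/4700 = 0.006318 W
  P_R11 = (0.06735 - 0.03336)²/360 = 0.000003209 W
  P_R12 = (0.02241 - 0.02239)²/6.8 = 0.00000000007881 W
  P_R13 = (0.02207 - 0.02206)²/27 = 0.000000000003132 W
  P_R14 = (3.551 - 2.811)²/1800 = 0.0003042 W
  P_R15 = (0.03336 - 0.01514)²/22 = 0.00001509 W
  P_R16 = (0.02239 - 0.01031)²/680 = 0.0000002146 W
  P_R17 = (0.02206 - 0)²/36000 = 0.00000001352 W
P_total = P_R1 + P_R2 + P_R3 + P_R4 + P_R5 + P_R6 + P_R7 + P_R8 + P_R9 + P_R10 + P_R11 + P_R12 + P_R13 + P_R14 + P_R15 + P_R16 + P_R17 = 0.01132 W

Final answer: 0.01132 W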